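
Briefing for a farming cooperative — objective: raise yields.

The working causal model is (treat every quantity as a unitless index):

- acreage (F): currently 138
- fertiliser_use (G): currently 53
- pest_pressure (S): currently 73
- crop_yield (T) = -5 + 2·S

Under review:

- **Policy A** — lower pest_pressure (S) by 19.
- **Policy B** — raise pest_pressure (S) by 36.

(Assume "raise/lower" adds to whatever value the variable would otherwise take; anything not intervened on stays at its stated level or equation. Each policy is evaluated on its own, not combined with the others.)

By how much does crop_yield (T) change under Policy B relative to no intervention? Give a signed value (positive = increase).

Baseline:
  S = 73
  T = -5 + 2·73 = 141
Policy B (S + 36):
  S = 73 + 36 = 109
  T = -5 + 2·109 = 213
Change in T: 213 − 141 = 72

72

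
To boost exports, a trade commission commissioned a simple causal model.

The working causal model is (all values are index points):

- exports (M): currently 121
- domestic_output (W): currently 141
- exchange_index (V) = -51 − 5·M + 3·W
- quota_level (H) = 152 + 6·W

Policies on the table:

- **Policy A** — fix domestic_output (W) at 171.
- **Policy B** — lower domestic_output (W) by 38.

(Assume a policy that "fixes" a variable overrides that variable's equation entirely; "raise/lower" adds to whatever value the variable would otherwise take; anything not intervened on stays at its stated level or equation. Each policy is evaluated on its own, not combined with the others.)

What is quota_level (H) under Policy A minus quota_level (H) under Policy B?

Policy A (W := 171):
  W = 171
  H = 152 + 6·171 = 1178
Policy B (W − 38):
  W = 141 − 38 = 103
  H = 152 + 6·103 = 770
H: 1178 − 770 = 408

408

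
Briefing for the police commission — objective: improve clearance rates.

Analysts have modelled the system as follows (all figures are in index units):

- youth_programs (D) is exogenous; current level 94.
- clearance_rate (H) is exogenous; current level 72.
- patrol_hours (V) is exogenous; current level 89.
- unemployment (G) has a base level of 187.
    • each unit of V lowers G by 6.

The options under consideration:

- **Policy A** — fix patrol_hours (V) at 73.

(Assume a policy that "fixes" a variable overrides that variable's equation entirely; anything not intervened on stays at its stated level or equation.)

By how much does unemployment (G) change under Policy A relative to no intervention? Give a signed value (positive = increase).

96

Baseline:
  V = 89
  G = 187 − 6·89 = -347
Policy A (V := 73):
  V = 73
  G = 187 − 6·73 = -251
Change in G: -251 − (-347) = 96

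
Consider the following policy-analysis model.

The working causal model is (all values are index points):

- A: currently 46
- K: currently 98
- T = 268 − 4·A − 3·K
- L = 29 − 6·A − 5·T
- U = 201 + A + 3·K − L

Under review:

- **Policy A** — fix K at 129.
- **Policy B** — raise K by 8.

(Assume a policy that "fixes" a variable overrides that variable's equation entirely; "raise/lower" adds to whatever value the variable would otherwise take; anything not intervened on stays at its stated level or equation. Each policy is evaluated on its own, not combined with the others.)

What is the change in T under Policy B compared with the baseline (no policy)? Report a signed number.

-24

Baseline:
  A = 46
  K = 98
  T = 268 − 4·46 − 3·98 = -210
Policy B (K + 8):
  A = 46
  K = 98 + 8 = 106
  T = 268 − 4·46 − 3·106 = -234
Change in T: -234 − (-210) = -24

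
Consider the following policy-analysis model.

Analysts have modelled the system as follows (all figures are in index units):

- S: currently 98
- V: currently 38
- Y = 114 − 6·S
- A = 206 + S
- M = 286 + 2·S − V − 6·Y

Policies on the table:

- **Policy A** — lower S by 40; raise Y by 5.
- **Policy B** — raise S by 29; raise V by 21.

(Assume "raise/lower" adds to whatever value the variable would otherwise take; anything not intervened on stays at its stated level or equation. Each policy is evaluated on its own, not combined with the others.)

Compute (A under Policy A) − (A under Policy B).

-69

Policy A (S − 40, Y + 5):
  S = 98 − 40 = 58
  A = 206 + 58 = 264
Policy B (S + 29, V + 21):
  S = 98 + 29 = 127
  A = 206 + 127 = 333
A: 264 − 333 = -69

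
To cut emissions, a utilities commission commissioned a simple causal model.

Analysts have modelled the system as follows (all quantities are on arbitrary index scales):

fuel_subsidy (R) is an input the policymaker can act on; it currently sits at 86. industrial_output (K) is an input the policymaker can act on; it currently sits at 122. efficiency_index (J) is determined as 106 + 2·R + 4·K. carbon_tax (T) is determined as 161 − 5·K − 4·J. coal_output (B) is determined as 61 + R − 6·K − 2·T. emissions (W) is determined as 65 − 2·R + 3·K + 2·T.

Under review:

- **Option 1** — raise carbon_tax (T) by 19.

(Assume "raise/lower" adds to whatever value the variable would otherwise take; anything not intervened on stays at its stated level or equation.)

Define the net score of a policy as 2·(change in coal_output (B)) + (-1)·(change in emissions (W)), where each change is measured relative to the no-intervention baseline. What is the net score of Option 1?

Baseline:
  R = 86
  K = 122
  J = 106 + 2·86 + 4·122 = 766
  T = 161 − 5·122 − 4·766 = -3513
  B = 61 + 86 − 6·122 − 2·(-3513) = 6441
  W = 65 − 2·86 + 3·122 + 2·(-3513) = -6767
Option 1 (T + 19):
  R = 86
  K = 122
  J = 106 + 2·86 + 4·122 = 766
  T = 161 − 5·122 − 4·766 (+19 from intervention) = -3494
  B = 61 + 86 − 6·122 − 2·(-3494) = 6403
  W = 65 − 2·86 + 3·122 + 2·(-3494) = -6729
ΔB = 6403 − 6441 = -38; ΔW = -6729 − (-6767) = 38
Score = 2·(-38) + (-1)·38 = -114

-114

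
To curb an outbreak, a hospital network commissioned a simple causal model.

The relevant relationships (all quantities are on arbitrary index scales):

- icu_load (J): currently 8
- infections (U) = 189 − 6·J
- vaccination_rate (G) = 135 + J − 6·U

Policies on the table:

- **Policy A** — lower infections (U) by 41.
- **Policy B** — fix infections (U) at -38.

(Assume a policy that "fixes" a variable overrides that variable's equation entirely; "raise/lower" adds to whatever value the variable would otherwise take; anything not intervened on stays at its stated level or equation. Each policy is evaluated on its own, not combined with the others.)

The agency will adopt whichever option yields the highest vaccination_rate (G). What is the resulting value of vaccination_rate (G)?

371

Policy A (U − 41):
  J = 8
  U = 189 − 6·8 (−41 from intervention) = 100
  G = 135 + 8 − 6·100 = -457
Policy B (U := -38):
  J = 8
  U = -38
  G = 135 + 8 − 6·(-38) = 371
Comparing — Policy A: G=-457, Policy B: G=371. Highest is 371 (Policy B).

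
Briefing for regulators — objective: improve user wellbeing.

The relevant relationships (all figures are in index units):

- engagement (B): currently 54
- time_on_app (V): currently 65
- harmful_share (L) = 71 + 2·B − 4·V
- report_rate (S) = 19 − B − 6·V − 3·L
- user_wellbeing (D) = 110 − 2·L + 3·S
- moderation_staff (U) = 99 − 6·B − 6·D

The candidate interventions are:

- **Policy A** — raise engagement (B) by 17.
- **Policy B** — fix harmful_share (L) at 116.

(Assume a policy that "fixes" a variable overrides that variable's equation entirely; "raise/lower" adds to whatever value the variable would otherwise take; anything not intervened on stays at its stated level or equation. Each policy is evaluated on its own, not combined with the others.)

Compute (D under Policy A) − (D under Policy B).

1742

Policy A (B + 17):
  B = 54 + 17 = 71
  V = 65
  L = 71 + 2·71 − 4·65 = -47
  S = 19 − 71 − 6·65 − 3·(-47) = -301
  D = 110 − 2·(-47) + 3·(-301) = -699
Policy B (L := 116):
  B = 54
  V = 65
  L = 116
  S = 19 − 54 − 6·65 − 3·116 = -773
  D = 110 − 2·116 + 3·(-773) = -2441
D: -699 − (-2441) = 1742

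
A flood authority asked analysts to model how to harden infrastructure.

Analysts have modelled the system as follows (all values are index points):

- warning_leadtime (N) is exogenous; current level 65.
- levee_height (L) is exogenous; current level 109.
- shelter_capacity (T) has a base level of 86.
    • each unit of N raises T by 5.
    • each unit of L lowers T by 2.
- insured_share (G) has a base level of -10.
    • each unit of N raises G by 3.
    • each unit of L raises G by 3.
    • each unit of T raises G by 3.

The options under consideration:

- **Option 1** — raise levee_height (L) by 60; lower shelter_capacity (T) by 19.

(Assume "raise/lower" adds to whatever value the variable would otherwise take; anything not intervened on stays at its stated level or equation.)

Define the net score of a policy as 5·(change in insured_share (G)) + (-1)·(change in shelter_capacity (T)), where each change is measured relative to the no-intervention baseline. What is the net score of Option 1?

Baseline:
  N = 65
  L = 109
  T = 86 + 5·65 − 2·109 = 193
  G = -10 + 3·65 + 3·109 + 3·193 = 1091
Option 1 (L + 60, T − 19):
  N = 65
  L = 109 + 60 = 169
  T = 86 + 5·65 − 2·169 (−19 from intervention) = 54
  G = -10 + 3·65 + 3·169 + 3·54 = 854
ΔG = 854 − 1091 = -237; ΔT = 54 − 193 = -139
Score = 5·(-237) + (-1)·(-139) = -1046

-1046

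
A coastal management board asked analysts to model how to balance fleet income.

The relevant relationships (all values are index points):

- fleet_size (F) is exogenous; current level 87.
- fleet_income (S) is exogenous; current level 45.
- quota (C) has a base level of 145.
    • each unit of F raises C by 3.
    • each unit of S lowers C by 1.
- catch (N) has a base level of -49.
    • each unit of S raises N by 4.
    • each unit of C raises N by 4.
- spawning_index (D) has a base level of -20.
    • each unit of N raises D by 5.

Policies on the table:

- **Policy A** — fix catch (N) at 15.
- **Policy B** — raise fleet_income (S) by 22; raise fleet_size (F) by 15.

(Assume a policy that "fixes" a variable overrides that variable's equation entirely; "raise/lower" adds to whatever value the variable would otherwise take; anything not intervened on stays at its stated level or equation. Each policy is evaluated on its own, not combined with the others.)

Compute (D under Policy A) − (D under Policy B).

-8700

Policy A (N := 15):
  F = 87
  S = 45
  C = 145 + 3·87 − 45 = 361
  N = 15
  D = -20 + 5·15 = 55
Policy B (S + 22, F + 15):
  F = 87 + 15 = 102
  S = 45 + 22 = 67
  C = 145 + 3·102 − 67 = 384
  N = -49 + 4·67 + 4·384 = 1755
  D = -20 + 5·1755 = 8755
D: 55 − 8755 = -8700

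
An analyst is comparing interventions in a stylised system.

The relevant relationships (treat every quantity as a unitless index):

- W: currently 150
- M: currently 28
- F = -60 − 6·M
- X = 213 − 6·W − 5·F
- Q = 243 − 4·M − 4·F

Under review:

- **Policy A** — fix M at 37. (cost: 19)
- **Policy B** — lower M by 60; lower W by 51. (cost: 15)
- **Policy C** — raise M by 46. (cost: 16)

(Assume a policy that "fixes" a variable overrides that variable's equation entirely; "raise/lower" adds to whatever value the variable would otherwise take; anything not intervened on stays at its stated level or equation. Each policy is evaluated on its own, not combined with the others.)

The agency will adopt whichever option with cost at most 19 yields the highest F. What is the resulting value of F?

Policy A (M := 37):
  M = 37
  F = -60 − 6·37 = -282
Policy B (M − 60, W − 51):
  M = 28 − 60 = -32
  F = -60 − 6·(-32) = 132
Policy C (M + 46):
  M = 28 + 46 = 74
  F = -60 − 6·74 = -504
Comparing — Policy A: F=-282, Policy B: F=132, Policy C: F=-504. Highest is 132 (Policy B).

132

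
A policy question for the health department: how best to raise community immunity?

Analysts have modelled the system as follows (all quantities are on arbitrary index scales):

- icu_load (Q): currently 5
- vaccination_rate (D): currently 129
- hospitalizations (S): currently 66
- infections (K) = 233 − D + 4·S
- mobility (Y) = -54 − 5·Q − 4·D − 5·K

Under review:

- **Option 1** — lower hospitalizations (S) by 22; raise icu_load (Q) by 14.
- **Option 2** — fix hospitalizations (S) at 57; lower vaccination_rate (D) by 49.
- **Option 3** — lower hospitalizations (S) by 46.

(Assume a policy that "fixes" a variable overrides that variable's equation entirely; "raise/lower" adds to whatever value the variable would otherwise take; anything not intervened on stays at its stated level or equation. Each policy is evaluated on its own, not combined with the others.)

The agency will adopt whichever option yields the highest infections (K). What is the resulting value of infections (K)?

381

Option 1 (S − 22, Q + 14):
  D = 129
  S = 66 − 22 = 44
  K = 233 − 129 + 4·44 = 280
Option 2 (S := 57, D − 49):
  D = 129 − 49 = 80
  S = 57
  K = 233 − 80 + 4·57 = 381
Option 3 (S − 46):
  D = 129
  S = 66 − 46 = 20
  K = 233 − 129 + 4·20 = 184
Comparing — Option 1: K=280, Option 2: K=381, Option 3: K=184. Highest is 381 (Option 2).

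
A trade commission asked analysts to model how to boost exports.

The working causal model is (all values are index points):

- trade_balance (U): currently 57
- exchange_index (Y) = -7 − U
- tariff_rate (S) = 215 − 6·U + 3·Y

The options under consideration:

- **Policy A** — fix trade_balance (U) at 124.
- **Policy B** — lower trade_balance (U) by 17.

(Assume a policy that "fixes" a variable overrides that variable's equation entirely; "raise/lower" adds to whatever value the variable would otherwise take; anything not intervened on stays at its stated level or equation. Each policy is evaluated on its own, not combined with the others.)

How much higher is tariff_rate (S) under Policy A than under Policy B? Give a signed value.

Policy A (U := 124):
  U = 124
  Y = -7 − 124 = -131
  S = 215 − 6·124 + 3·(-131) = -922
Policy B (U − 17):
  U = 57 − 17 = 40
  Y = -7 − 40 = -47
  S = 215 − 6·40 + 3·(-47) = -166
S: -922 − (-166) = -756

-756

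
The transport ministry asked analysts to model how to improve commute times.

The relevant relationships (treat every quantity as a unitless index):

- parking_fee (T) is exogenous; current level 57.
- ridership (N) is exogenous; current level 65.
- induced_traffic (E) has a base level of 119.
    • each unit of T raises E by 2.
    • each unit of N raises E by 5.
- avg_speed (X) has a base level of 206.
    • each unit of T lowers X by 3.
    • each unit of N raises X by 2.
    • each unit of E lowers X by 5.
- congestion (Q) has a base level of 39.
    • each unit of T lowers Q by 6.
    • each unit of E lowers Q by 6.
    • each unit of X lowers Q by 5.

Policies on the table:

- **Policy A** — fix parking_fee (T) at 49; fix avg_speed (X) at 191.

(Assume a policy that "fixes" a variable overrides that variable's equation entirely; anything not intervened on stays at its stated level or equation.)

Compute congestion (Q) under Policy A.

Policy A (T := 49, X := 191):
  T = 49
  N = 65
  E = 119 + 2·49 + 5·65 = 542
  X = 191
  Q = 39 − 6·49 − 6·542 − 5·191 = -4462

-4462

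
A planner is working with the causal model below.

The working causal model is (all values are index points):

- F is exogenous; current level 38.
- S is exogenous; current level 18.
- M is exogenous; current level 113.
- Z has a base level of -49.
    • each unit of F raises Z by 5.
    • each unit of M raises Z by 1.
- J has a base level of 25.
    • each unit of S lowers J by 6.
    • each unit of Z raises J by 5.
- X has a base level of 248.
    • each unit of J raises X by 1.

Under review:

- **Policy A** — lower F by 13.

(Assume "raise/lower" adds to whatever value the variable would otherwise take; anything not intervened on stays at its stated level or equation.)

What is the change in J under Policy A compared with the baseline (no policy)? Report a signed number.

-325

Baseline:
  F = 38
  S = 18
  M = 113
  Z = -49 + 5·38 + 113 = 254
  J = 25 − 6·18 + 5·254 = 1187
Policy A (F − 13):
  F = 38 − 13 = 25
  S = 18
  M = 113
  Z = -49 + 5·25 + 113 = 189
  J = 25 − 6·18 + 5·189 = 862
Change in J: 862 − 1187 = -325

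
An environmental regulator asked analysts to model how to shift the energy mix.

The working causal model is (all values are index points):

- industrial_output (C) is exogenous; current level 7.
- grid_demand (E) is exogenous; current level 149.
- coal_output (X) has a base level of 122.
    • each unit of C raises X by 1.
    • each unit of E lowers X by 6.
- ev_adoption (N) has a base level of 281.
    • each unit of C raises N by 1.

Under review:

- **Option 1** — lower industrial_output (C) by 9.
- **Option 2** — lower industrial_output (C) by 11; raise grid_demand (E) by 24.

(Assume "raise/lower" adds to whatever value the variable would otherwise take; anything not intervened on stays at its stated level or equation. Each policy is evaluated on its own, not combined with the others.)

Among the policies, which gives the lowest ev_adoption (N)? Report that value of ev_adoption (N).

Option 1 (C − 9):
  C = 7 − 9 = -2
  N = 281 + (-2) = 279
Option 2 (C − 11, E + 24):
  C = 7 − 11 = -4
  N = 281 + (-4) = 277
Comparing — Option 1: N=279, Option 2: N=277. Lowest is 277 (Option 2).

277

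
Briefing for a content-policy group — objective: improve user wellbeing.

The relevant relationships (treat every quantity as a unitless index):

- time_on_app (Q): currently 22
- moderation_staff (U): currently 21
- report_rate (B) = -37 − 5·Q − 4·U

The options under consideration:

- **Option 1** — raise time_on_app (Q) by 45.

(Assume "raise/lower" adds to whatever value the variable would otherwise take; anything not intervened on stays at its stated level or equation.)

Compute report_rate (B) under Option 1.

-456

Option 1 (Q + 45):
  Q = 22 + 45 = 67
  U = 21
  B = -37 − 5·67 − 4·21 = -456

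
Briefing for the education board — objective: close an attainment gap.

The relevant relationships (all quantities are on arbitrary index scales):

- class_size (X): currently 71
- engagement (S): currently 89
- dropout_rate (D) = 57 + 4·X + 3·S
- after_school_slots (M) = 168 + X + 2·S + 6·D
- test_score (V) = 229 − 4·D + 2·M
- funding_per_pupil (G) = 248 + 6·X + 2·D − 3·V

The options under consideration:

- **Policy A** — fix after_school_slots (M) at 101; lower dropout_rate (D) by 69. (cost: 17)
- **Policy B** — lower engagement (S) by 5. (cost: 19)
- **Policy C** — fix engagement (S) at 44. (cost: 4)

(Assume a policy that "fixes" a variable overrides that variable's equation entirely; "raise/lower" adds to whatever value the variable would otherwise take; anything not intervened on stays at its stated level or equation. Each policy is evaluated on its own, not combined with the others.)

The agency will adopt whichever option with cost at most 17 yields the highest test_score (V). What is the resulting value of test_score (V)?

4667

Policy A (M := 101, D − 69):
  X = 71
  S = 89
  D = 57 + 4·71 + 3·89 (−69 from intervention) = 539
  M = 101
  V = 229 − 4·539 + 2·101 = -1725
Policy C (S := 44):
  X = 71
  S = 44
  D = 57 + 4·71 + 3·44 = 473
  M = 168 + 71 + 2·44 + 6·473 = 3165
  V = 229 − 4·473 + 2·3165 = 4667
Comparing — Policy A: V=-1725, Policy C: V=4667. Highest is 4667 (Policy C).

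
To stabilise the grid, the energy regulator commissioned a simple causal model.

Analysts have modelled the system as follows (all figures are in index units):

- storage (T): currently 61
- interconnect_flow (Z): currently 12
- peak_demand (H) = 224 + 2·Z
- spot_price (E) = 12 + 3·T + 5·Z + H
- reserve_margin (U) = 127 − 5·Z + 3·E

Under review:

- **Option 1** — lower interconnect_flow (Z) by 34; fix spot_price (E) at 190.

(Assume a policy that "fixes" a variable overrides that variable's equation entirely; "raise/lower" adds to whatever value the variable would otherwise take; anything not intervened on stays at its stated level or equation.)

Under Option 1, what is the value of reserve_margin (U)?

Option 1 (Z − 34, E := 190):
  T = 61
  Z = 12 − 34 = -22
  H = 224 + 2·(-22) = 180
  E = 190
  U = 127 − 5·(-22) + 3·190 = 807

807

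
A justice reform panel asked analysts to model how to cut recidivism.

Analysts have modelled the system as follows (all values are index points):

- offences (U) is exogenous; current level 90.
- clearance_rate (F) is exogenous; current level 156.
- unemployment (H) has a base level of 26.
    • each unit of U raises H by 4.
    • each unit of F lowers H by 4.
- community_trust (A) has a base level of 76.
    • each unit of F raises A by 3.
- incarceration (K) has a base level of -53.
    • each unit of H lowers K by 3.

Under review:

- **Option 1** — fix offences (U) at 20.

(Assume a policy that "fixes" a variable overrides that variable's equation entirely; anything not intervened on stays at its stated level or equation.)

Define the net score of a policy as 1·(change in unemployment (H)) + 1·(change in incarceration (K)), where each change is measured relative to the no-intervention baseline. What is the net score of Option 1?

560

Baseline:
  U = 90
  F = 156
  H = 26 + 4·90 − 4·156 = -238
  K = -53 − 3·(-238) = 661
Option 1 (U := 20):
  U = 20
  F = 156
  H = 26 + 4·20 − 4·156 = -518
  K = -53 − 3·(-518) = 1501
ΔH = -518 − (-238) = -280; ΔK = 1501 − 661 = 840
Score = 1·(-280) + 1·840 = 560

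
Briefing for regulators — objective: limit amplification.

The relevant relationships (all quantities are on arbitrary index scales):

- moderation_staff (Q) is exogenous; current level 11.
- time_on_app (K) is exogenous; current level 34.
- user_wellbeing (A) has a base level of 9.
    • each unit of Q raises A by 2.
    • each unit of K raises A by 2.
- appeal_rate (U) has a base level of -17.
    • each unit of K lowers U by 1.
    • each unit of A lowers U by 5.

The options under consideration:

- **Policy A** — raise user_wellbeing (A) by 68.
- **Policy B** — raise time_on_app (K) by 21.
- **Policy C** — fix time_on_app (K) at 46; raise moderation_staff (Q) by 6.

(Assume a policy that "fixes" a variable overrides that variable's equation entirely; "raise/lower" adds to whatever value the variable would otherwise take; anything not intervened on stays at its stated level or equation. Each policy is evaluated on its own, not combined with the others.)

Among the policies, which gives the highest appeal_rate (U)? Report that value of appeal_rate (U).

Policy A (A + 68):
  Q = 11
  K = 34
  A = 9 + 2·11 + 2·34 (+68 from intervention) = 167
  U = -17 − 34 − 5·167 = -886
Policy B (K + 21):
  Q = 11
  K = 34 + 21 = 55
  A = 9 + 2·11 + 2·55 = 141
  U = -17 − 55 − 5·141 = -777
Policy C (K := 46, Q + 6):
  Q = 11 + 6 = 17
  K = 46
  A = 9 + 2·17 + 2·46 = 135
  U = -17 − 46 − 5·135 = -738
Comparing — Policy A: U=-886, Policy B: U=-777, Policy C: U=-738. Highest is -738 (Policy C).

-738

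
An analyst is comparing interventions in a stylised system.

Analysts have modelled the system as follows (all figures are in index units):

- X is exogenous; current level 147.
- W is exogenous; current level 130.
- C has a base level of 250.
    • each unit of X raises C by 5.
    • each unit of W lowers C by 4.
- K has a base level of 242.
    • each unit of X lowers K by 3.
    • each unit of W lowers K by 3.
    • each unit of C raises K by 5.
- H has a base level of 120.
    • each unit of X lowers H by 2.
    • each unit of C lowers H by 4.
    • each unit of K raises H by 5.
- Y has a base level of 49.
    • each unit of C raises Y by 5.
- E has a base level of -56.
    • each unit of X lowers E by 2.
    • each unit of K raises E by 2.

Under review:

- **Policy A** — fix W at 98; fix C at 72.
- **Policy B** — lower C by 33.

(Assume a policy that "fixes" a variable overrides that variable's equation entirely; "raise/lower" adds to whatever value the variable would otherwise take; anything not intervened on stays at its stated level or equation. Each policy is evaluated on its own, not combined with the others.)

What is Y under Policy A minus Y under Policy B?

-1800

Policy A (W := 98, C := 72):
  X = 147
  W = 98
  C = 72
  Y = 49 + 5·72 = 409
Policy B (C − 33):
  X = 147
  W = 130
  C = 250 + 5·147 − 4·130 (−33 from intervention) = 432
  Y = 49 + 5·432 = 2209
Y: 409 − 2209 = -1800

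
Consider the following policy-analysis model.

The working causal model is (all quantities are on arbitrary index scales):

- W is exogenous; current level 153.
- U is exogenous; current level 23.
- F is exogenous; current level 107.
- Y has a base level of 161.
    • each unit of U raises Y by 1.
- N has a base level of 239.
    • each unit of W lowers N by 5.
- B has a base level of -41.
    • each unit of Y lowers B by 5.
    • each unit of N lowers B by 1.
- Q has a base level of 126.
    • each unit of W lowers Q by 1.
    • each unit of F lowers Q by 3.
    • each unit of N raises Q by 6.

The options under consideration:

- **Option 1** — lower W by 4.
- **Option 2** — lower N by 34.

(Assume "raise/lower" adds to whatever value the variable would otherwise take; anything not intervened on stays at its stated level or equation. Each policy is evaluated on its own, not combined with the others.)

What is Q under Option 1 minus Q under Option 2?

Option 1 (W − 4):
  W = 153 − 4 = 149
  F = 107
  N = 239 − 5·149 = -506
  Q = 126 − 149 − 3·107 + 6·(-506) = -3380
Option 2 (N − 34):
  W = 153
  F = 107
  N = 239 − 5·153 (−34 from intervention) = -560
  Q = 126 − 153 − 3·107 + 6·(-560) = -3708
Q: -3380 − (-3708) = 328

328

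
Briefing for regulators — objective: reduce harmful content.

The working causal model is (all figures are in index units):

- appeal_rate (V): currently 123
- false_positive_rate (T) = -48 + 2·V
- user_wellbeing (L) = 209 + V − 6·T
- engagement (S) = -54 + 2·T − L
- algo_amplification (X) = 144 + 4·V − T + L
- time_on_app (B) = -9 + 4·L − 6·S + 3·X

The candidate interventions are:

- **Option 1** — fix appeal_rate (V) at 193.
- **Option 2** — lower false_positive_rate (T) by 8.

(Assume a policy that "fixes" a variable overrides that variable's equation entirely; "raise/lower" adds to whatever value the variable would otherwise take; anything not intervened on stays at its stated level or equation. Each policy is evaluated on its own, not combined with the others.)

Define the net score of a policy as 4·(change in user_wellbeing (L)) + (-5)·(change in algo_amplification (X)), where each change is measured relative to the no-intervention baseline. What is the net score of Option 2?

Baseline:
  V = 123
  T = -48 + 2·123 = 198
  L = 209 + 123 − 6·198 = -856
  X = 144 + 4·123 − 198 + (-856) = -418
Option 2 (T − 8):
  V = 123
  T = -48 + 2·123 (−8 from intervention) = 190
  L = 209 + 123 − 6·190 = -808
  X = 144 + 4·123 − 190 + (-808) = -362
ΔL = -808 − (-856) = 48; ΔX = -362 − (-418) = 56
Score = 4·48 + (-5)·56 = -88

-88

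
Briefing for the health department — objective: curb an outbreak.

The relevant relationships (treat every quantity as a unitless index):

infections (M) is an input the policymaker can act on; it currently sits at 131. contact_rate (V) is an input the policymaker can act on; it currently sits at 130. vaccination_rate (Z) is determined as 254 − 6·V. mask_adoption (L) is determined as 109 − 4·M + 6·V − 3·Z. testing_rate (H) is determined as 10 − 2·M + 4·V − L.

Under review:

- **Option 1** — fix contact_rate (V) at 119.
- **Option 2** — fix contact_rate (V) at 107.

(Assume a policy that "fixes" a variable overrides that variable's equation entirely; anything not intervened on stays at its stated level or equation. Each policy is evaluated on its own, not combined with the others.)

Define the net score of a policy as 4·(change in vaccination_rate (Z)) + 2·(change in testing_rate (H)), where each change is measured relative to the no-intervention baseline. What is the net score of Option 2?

1472

Baseline:
  M = 131
  V = 130
  Z = 254 − 6·130 = -526
  L = 109 − 4·131 + 6·130 − 3·(-526) = 1943
  H = 10 − 2·131 + 4·130 − 1943 = -1675
Option 2 (V := 107):
  M = 131
  V = 107
  Z = 254 − 6·107 = -388
  L = 109 − 4·131 + 6·107 − 3·(-388) = 1391
  H = 10 − 2·131 + 4·107 − 1391 = -1215
ΔZ = -388 − (-526) = 138; ΔH = -1215 − (-1675) = 460
Score = 4·138 + 2·460 = 1472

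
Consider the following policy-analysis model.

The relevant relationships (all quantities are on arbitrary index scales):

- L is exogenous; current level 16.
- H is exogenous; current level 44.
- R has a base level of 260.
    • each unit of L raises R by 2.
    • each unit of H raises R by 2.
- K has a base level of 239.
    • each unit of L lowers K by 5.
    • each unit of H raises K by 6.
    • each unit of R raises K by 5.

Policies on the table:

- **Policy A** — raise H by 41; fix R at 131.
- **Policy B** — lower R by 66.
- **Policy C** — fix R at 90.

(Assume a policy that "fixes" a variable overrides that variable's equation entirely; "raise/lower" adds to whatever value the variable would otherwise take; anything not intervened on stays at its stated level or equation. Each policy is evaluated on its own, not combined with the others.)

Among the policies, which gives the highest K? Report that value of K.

Policy A (H + 41, R := 131):
  L = 16
  H = 44 + 41 = 85
  R = 131
  K = 239 − 5·16 + 6·85 + 5·131 = 1324
Policy B (R − 66):
  L = 16
  H = 44
  R = 260 + 2·16 + 2·44 (−66 from intervention) = 314
  K = 239 − 5·16 + 6·44 + 5·314 = 1993
Policy C (R := 90):
  L = 16
  H = 44
  R = 90
  K = 239 − 5·16 + 6·44 + 5·90 = 873
Comparing — Policy A: K=1324, Policy B: K=1993, Policy C: K=873. Highest is 1993 (Policy B).

1993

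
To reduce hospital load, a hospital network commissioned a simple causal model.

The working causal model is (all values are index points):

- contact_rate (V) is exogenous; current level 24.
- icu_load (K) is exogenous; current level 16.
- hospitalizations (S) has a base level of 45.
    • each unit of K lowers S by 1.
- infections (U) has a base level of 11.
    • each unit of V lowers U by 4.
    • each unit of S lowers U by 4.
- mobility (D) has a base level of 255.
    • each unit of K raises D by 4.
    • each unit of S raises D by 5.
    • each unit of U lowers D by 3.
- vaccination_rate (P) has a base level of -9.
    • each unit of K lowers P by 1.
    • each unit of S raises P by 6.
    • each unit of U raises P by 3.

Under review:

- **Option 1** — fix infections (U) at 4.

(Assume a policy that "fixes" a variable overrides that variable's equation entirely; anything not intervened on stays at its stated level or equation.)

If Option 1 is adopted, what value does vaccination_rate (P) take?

161

Option 1 (U := 4):
  V = 24
  K = 16
  S = 45 − 16 = 29
  U = 4
  P = -9 − 16 + 6·29 + 3·4 = 161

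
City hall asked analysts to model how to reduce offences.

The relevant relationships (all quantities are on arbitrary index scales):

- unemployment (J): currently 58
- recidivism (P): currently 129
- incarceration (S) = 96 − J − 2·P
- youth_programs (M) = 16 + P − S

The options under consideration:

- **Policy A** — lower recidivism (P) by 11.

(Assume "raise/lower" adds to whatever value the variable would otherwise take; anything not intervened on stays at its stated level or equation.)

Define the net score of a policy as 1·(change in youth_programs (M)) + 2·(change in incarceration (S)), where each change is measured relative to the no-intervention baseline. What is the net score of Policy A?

Baseline:
  J = 58
  P = 129
  S = 96 − 58 − 2·129 = -220
  M = 16 + 129 − (-220) = 365
Policy A (P − 11):
  J = 58
  P = 129 − 11 = 118
  S = 96 − 58 − 2·118 = -198
  M = 16 + 118 − (-198) = 332
ΔM = 332 − 365 = -33; ΔS = -198 − (-220) = 22
Score = 1·(-33) + 2·22 = 11

11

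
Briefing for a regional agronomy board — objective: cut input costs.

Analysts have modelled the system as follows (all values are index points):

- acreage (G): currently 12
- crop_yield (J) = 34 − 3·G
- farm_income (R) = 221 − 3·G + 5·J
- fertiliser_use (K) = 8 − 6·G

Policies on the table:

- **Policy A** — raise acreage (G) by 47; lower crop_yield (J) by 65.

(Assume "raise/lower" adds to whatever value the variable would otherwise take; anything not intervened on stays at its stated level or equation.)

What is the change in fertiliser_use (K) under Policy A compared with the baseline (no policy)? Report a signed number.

Baseline:
  G = 12
  K = 8 − 6·12 = -64
Policy A (G + 47, J − 65):
  G = 12 + 47 = 59
  K = 8 − 6·59 = -346
Change in K: -346 − (-64) = -282

-282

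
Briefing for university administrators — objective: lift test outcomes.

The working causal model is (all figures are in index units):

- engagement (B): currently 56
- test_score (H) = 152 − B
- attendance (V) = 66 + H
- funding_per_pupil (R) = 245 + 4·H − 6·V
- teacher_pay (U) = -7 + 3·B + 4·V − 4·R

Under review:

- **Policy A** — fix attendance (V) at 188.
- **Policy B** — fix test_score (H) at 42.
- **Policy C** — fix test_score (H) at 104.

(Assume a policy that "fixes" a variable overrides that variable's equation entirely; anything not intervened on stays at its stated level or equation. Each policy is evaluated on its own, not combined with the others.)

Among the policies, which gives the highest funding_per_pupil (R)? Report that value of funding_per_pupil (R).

-235

Policy A (V := 188):
  B = 56
  H = 152 − 56 = 96
  V = 188
  R = 245 + 4·96 − 6·188 = -499
Policy B (H := 42):
  B = 56
  H = 42
  V = 66 + 42 = 108
  R = 245 + 4·42 − 6·108 = -235
Policy C (H := 104):
  B = 56
  H = 104
  V = 66 + 104 = 170
  R = 245 + 4·104 − 6·170 = -359
Comparing — Policy A: R=-499, Policy B: R=-235, Policy C: R=-359. Highest is -235 (Policy B).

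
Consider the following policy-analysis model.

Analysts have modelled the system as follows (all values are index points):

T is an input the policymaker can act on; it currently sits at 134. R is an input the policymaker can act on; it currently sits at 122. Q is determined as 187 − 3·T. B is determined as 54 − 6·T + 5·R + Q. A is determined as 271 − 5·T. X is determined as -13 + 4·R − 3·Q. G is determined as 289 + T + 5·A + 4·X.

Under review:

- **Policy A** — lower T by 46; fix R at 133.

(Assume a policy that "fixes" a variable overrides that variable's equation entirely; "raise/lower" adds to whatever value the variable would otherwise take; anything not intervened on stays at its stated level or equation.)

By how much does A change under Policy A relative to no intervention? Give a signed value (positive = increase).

230

Baseline:
  T = 134
  A = 271 − 5·134 = -399
Policy A (T − 46, R := 133):
  T = 134 − 46 = 88
  A = 271 − 5·88 = -169
Change in A: -169 − (-399) = 230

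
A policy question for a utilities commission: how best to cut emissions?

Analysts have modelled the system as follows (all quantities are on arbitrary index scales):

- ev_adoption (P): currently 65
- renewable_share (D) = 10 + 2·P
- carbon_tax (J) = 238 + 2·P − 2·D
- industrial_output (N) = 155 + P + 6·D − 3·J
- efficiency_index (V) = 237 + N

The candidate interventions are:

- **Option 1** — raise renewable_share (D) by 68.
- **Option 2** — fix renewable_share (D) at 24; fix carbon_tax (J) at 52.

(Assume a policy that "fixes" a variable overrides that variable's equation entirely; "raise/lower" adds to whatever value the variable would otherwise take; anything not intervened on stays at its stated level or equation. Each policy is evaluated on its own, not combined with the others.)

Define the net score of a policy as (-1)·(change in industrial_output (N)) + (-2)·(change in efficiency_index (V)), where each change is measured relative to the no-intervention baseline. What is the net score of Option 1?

Baseline:
  P = 65
  D = 10 + 2·65 = 140
  J = 238 + 2·65 − 2·140 = 88
  N = 155 + 65 + 6·140 − 3·88 = 796
  V = 237 + 796 = 1033
Option 1 (D + 68):
  P = 65
  D = 10 + 2·65 (+68 from intervention) = 208
  J = 238 + 2·65 − 2·208 = -48
  N = 155 + 65 + 6·208 − 3·(-48) = 1612
  V = 237 + 1612 = 1849
ΔN = 1612 − 796 = 816; ΔV = 1849 − 1033 = 816
Score = (-1)·816 + (-2)·816 = -2448

-2448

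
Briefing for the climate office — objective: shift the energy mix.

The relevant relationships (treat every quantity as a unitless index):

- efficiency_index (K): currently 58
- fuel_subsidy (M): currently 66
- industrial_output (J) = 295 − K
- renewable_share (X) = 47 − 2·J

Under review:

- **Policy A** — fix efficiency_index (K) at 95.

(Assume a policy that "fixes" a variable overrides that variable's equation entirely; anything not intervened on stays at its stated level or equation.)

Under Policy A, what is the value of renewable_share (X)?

Policy A (K := 95):
  K = 95
  J = 295 − 95 = 200
  X = 47 − 2·200 = -353

-353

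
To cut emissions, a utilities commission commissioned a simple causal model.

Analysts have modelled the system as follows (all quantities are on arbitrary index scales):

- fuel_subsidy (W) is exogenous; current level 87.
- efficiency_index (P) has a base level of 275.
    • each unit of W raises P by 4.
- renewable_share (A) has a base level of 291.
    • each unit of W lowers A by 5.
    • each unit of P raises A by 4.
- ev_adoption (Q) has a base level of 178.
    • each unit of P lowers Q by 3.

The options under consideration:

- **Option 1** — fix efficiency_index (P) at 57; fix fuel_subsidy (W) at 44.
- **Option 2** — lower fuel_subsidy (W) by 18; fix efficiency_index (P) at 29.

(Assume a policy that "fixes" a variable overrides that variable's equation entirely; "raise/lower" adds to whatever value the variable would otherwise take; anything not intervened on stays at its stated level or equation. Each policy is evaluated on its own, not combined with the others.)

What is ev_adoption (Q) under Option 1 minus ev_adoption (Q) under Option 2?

Option 1 (P := 57, W := 44):
  W = 44
  P = 57
  Q = 178 − 3·57 = 7
Option 2 (W − 18, P := 29):
  W = 87 − 18 = 69
  P = 29
  Q = 178 − 3·29 = 91
Q: 7 − 91 = -84

-84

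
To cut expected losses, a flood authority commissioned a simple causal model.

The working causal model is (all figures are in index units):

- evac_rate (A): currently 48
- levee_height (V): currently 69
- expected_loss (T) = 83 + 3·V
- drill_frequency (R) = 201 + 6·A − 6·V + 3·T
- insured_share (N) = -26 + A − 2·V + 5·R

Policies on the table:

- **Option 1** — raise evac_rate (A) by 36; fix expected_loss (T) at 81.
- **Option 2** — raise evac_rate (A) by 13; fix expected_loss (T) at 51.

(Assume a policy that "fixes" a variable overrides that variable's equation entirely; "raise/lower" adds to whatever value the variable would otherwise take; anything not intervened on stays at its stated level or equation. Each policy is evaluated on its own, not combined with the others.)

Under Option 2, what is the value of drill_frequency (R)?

306

Option 2 (A + 13, T := 51):
  A = 48 + 13 = 61
  V = 69
  T = 51
  R = 201 + 6·61 − 6·69 + 3·51 = 306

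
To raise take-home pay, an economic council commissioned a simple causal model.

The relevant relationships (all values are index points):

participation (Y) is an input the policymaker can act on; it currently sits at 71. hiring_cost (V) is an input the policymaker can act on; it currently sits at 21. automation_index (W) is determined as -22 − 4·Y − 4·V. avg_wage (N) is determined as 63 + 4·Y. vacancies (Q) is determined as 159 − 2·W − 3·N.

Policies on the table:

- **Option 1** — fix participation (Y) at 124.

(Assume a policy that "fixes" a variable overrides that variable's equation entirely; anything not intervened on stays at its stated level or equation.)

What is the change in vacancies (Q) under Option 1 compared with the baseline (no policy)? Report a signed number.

Baseline:
  Y = 71
  V = 21
  W = -22 − 4·71 − 4·21 = -390
  N = 63 + 4·71 = 347
  Q = 159 − 2·(-390) − 3·347 = -102
Option 1 (Y := 124):
  Y = 124
  V = 21
  W = -22 − 4·124 − 4·21 = -602
  N = 63 + 4·124 = 559
  Q = 159 − 2·(-602) − 3·559 = -314
Change in Q: -314 − (-102) = -212

-212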